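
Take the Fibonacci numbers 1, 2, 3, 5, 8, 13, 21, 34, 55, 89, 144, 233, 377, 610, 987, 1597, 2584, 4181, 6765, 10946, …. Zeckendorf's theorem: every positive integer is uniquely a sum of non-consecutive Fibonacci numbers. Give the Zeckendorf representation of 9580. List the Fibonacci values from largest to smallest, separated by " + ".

subtract 6765 from 9580: 2815 remains
subtract 2584 from 2815: 231 remains
subtract 144 from 231: 87 remains
subtract 55 from 87: 32 remains
subtract 21 from 32: 11 remains
subtract 8 from 11: 3 remains
subtract 3 from 3: 0 remains
So 9580 = 6765 + 2584 + 144 + 55 + 21 + 8 + 3, with no two terms consecutive in the sequence.

6765 + 2584 + 144 + 55 + 21 + 8 + 3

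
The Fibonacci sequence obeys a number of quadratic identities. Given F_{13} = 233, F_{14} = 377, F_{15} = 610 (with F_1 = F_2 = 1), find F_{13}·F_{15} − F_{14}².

233·610 − 377² = 142130 − 142129 = 1. (Cassini's identity: F_{k−1}F_{k+1} − F_k² = (−1)^k.)

1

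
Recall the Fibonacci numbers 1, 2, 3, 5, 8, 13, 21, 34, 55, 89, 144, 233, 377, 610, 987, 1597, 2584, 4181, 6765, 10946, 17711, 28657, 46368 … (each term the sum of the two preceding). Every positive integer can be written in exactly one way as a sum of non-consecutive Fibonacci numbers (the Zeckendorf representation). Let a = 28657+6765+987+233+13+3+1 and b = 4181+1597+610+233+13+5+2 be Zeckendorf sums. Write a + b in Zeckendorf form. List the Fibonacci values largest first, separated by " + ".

28657 + 10946 + 2584 + 987 + 89 + 34 + 3

The two numbers are 36659 and 6641, so their sum is 43300.
largest Fibonacci ≤ 43300 is 28657; 43300 − 28657 = 14643
largest Fibonacci ≤ 14643 is 10946; 14643 − 10946 = 3697
largest Fibonacci ≤ 3697 is 2584; 3697 − 2584 = 1113
largest Fibonacci ≤ 1113 is 987; 1113 − 987 = 126
largest Fibonacci ≤ 126 is 89; 126 − 89 = 37
largest Fibonacci ≤ 37 is 34; 37 − 34 = 3
largest Fibonacci ≤ 3 is 3; 3 − 3 = 0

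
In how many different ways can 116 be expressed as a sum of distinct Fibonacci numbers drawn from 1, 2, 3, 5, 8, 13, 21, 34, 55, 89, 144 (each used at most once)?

8

Starting from the Zeckendorf form and repeatedly splitting a term F_k into F_{k−1} + F_{k−2} (when neither is already used) reaches every representation.
116 = 89+21+5+1 = 89+21+3+2+1 = 89+13+8+5+1 = 55+34+21+5+1 = 89+13+8+3+2+1 = … (3 more), for 8 in all.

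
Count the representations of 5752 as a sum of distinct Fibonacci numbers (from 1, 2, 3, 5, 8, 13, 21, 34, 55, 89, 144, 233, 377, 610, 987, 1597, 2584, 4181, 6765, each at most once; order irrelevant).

46

Each representation comes from the Zeckendorf form by replacing some F_k with F_{k−1} + F_{k−2} where possible.
5752 = 4181+987+377+144+55+8 = 4181+987+377+144+55+5+3 = 4181+987+377+144+34+21+8 = 4181+987+377+144+55+5+2+1 = 4181+987+377+144+34+21+5+3 = … (41 more), for 46 in all.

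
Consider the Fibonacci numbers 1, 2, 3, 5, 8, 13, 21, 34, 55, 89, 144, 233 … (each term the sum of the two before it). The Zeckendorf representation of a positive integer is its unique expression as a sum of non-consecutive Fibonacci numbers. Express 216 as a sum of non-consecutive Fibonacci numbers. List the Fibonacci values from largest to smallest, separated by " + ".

Repeatedly subtract the largest Fibonacci number that fits:
largest Fibonacci ≤ 216 is 144; 216 − 144 = 72
largest Fibonacci ≤ 72 is 55; 72 − 55 = 17
largest Fibonacci ≤ 17 is 13; 17 − 13 = 4
largest Fibonacci ≤ 4 is 3; 4 − 3 = 1
largest Fibonacci ≤ 1 is 1; 1 − 1 = 0
So 216 = 144 + 55 + 13 + 3 + 1, with no two terms consecutive in the sequence.

144 + 55 + 13 + 3 + 1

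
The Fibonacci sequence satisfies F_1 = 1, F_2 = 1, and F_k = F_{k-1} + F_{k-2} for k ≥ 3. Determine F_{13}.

Iterating the recurrence up to F_{8} = 21 and F_{7} = 13:
F_{9} = F_{8} + F_{7} = 21 + 13 = 34
F_{10} = F_{9} + F_{8} = 34 + 21 = 55
F_{11} = F_{10} + F_{9} = 55 + 34 = 89
F_{12} = F_{11} + F_{10} = 89 + 55 = 144
F_{13} = F_{12} + F_{11} = 144 + 89 = 233

233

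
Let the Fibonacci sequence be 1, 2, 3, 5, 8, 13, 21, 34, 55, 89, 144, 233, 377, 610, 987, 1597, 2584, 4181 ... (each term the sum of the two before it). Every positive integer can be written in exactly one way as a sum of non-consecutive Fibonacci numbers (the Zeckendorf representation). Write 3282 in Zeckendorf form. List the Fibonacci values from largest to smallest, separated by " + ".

2584 + 610 + 55 + 21 + 8 + 3 + 1

Greedily peel off the largest Fibonacci term at each step:
3282: greatest Fibonacci not exceeding it is 2584, leaving 698
698: greatest Fibonacci not exceeding it is 610, leaving 88
88: greatest Fibonacci not exceeding it is 55, leaving 33
33: greatest Fibonacci not exceeding it is 21, leaving 12
12: greatest Fibonacci not exceeding it is 8, leaving 4
4: greatest Fibonacci not exceeding it is 3, leaving 1
1: greatest Fibonacci not exceeding it is 1, leaving 0
So 3282 = 2584 + 610 + 55 + 21 + 8 + 3 + 1, with no two terms consecutive in the sequence.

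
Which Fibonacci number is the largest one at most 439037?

317811

317811 ≤ 439037 < 514229, so the largest Fibonacci number not exceeding 439037 is 317811.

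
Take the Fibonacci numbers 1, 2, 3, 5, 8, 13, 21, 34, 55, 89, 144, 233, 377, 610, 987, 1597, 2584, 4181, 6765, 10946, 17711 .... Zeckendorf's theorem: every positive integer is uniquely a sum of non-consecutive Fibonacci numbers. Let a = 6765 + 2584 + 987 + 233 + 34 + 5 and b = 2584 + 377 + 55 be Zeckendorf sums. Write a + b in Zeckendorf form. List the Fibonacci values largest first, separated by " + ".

10946 + 2584 + 89 + 5

The two numbers are 10608 and 3016, so their sum is 13624.
13624 − 10946 = 2678
2678 − 2584 = 94
94 − 89 = 5
5 − 5 = 0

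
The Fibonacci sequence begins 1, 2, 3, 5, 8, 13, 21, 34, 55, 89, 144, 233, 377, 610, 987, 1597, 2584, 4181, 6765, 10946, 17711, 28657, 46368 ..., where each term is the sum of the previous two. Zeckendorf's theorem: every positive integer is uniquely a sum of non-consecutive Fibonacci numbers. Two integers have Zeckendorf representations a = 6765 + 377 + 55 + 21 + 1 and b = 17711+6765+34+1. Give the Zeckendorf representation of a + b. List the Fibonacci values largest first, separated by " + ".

28657 + 2584 + 377 + 89 + 21 + 2

The two numbers are 7219 and 24511, so their sum is 31730.
largest Fibonacci ≤ 31730 is 28657; 31730 − 28657 = 3073
largest Fibonacci ≤ 3073 is 2584; 3073 − 2584 = 489
largest Fibonacci ≤ 489 is 377; 489 − 377 = 112
largest Fibonacci ≤ 112 is 89; 112 − 89 = 23
largest Fibonacci ≤ 23 is 21; 23 − 21 = 2
largest Fibonacci ≤ 2 is 2; 2 − 2 = 0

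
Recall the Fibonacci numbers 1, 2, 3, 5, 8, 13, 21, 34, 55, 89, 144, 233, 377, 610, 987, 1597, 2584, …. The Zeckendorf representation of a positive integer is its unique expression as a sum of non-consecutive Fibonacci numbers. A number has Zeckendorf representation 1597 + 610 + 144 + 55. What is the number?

1597 + 610 + 144 + 55 = 2406.

2406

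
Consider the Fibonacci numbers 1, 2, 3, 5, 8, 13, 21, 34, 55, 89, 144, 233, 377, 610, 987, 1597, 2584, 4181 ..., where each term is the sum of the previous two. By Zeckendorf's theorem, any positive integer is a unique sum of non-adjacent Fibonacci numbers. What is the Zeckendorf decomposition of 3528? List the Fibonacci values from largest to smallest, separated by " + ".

Repeatedly subtract the largest Fibonacci number that fits:
3528: greatest Fibonacci not exceeding it is 2584, leaving 944
944: greatest Fibonacci not exceeding it is 610, leaving 334
334: greatest Fibonacci not exceeding it is 233, leaving 101
101: greatest Fibonacci not exceeding it is 89, leaving 12
12: greatest Fibonacci not exceeding it is 8, leaving 4
4: greatest Fibonacci not exceeding it is 3, leaving 1
1: greatest Fibonacci not exceeding it is 1, leaving 0
So 3528 = 2584 + 610 + 233 + 89 + 8 + 3 + 1, with no two terms consecutive in the sequence.

2584 + 610 + 233 + 89 + 8 + 3 + 1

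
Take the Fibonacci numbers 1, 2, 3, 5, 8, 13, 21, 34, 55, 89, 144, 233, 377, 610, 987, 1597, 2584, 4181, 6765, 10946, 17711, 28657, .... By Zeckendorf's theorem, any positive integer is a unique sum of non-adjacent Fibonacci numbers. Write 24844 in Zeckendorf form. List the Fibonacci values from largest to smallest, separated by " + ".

17711 + 6765 + 233 + 89 + 34 + 8 + 3 + 1

Greedily peel off the largest Fibonacci term at each step:
largest Fibonacci ≤ 24844 is 17711; 24844 − 17711 = 7133
largest Fibonacci ≤ 7133 is 6765; 7133 − 6765 = 368
largest Fibonacci ≤ 368 is 233; 368 − 233 = 135
largest Fibonacci ≤ 135 is 89; 135 − 89 = 46
largest Fibonacci ≤ 46 is 34; 46 − 34 = 12
largest Fibonacci ≤ 12 is 8; 12 − 8 = 4
largest Fibonacci ≤ 4 is 3; 4 − 3 = 1
largest Fibonacci ≤ 1 is 1; 1 − 1 = 0
So 24844 = 17711 + 6765 + 233 + 89 + 34 + 8 + 3 + 1, with no two terms consecutive in the sequence.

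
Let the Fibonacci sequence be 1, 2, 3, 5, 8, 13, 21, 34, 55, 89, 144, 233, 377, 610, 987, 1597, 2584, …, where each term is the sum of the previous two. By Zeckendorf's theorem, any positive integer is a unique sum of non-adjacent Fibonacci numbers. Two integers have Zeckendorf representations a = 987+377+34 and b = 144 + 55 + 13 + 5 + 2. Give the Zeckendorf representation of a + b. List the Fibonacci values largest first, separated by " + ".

1597 + 13 + 5 + 2

The two numbers are 1398 and 219, so their sum is 1617.
largest Fibonacci ≤ 1617 is 1597; 1617 − 1597 = 20
largest Fibonacci ≤ 20 is 13; 20 − 13 = 7
largest Fibonacci ≤ 7 is 5; 7 − 5 = 2
largest Fibonacci ≤ 2 is 2; 2 − 2 = 0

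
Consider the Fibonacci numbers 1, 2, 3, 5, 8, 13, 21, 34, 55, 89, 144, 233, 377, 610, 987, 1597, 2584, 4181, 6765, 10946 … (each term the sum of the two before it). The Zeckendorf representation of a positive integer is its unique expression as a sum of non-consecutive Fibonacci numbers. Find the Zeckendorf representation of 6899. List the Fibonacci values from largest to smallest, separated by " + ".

Greedy algorithm:
6899: greatest Fibonacci not exceeding it is 6765, leaving 134
134: greatest Fibonacci not exceeding it is 89, leaving 45
45: greatest Fibonacci not exceeding it is 34, leaving 11
11: greatest Fibonacci not exceeding it is 8, leaving 3
3: greatest Fibonacci not exceeding it is 3, leaving 0
So 6899 = 6765 + 89 + 34 + 8 + 3, with no two terms consecutive in the sequence.

6765 + 89 + 34 + 8 + 3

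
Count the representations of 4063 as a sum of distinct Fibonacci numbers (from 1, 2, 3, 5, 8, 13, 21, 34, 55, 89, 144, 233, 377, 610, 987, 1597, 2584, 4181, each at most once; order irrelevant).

Each representation comes from the Zeckendorf form by replacing some F_k with F_{k−1} + F_{k−2} where possible.
4063 = 2584+987+377+89+21+5 = 2584+987+377+89+21+3+2 = 2584+987+377+89+13+8+5 = … (29 more), for 32 in all.

32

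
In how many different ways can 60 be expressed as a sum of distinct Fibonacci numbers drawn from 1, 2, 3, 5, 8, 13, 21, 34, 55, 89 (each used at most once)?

Each representation comes from the Zeckendorf form by replacing some F_k with F_{k−1} + F_{k−2} where possible.
60 = 55+5 = 55+3+2 = 34+21+5 = … (3 more), for 6 in all.

6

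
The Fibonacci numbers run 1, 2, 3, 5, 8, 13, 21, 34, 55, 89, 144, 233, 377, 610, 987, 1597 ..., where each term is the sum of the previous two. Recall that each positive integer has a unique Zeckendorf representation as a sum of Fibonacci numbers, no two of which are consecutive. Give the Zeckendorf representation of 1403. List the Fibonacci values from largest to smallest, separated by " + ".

take 987 (≤ 1403); 1403 − 987 = 416
take 377 (≤ 416); 416 − 377 = 39
take 34 (≤ 39); 39 − 34 = 5
take 5 (≤ 5); 5 − 5 = 0
So 1403 = 987 + 377 + 34 + 5, with no two terms consecutive in the sequence.

987 + 377 + 34 + 5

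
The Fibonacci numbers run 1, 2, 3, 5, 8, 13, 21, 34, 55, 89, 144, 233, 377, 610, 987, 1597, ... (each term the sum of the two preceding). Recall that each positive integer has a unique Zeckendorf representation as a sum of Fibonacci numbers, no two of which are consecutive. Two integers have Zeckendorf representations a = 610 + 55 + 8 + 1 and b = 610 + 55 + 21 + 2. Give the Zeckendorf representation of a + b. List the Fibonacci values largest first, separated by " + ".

987 + 233 + 89 + 34 + 13 + 5 + 1

The two numbers are 674 and 688, so their sum is 1362.
1362 − 987 = 375
375 − 233 = 142
142 − 89 = 53
53 − 34 = 19
19 − 13 = 6
6 − 5 = 1
1 − 1 = 0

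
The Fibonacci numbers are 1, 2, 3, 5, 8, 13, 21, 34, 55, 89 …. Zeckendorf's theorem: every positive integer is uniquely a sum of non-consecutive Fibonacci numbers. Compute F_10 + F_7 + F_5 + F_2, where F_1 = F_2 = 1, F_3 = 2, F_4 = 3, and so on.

F_10 + F_7 + F_5 + F_2 = 55 + 13 + 5 + 1 = 74.

74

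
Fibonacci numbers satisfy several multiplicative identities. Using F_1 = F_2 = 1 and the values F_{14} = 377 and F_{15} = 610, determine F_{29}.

By F_{2k+1} = F_k² + F_{k+1}²: F_{29} = 377² + 610² = 142129 + 372100 = 514229.

514229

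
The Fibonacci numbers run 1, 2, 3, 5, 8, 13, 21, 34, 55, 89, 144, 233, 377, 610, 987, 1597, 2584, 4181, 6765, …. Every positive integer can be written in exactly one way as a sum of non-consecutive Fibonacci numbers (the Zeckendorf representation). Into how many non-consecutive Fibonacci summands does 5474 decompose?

5474 − 4181 = 1293
1293 − 987 = 306
306 − 233 = 73
73 − 55 = 18
18 − 13 = 5
5 − 5 = 0
5474 = 4181 + 987 + 233 + 55 + 13 + 5, which has 6 terms.

6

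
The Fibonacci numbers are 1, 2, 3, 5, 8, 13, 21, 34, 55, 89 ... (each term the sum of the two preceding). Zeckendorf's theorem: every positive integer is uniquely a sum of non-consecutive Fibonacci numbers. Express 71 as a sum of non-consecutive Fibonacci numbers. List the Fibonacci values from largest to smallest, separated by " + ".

55 + 13 + 3

55 ≤ 71 < 89, so take 55; remainder 16
13 ≤ 16 < 21, so take 13; remainder 3
3 ≤ 3 < 5, so take 3; remainder 0
So 71 = 55 + 13 + 3, with no two terms consecutive in the sequence.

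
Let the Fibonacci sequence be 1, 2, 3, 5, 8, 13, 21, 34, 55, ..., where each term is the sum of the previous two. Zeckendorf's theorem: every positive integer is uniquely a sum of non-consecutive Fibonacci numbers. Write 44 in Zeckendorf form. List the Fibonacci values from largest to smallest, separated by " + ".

subtract 34 from 44: 10 remains
subtract 8 from 10: 2 remains
subtract 2 from 2: 0 remains
So 44 = 34 + 8 + 2, with no two terms consecutive in the sequence.

34 + 8 + 2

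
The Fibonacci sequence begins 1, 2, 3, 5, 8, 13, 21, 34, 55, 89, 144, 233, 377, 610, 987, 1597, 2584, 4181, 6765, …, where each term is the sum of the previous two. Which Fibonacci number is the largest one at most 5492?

4181

4181 ≤ 5492 < 6765, so the largest Fibonacci number not exceeding 5492 is 4181.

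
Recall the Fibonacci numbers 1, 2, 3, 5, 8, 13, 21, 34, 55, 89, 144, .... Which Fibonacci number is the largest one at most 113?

89

89 ≤ 113 < 144, so the largest Fibonacci number not exceeding 113 is 89.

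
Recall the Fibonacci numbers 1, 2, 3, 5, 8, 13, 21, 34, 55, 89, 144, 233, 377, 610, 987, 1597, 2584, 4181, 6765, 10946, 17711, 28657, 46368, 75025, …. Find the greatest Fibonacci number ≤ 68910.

46368

46368 ≤ 68910 < 75025, so the largest Fibonacci number not exceeding 68910 is 46368.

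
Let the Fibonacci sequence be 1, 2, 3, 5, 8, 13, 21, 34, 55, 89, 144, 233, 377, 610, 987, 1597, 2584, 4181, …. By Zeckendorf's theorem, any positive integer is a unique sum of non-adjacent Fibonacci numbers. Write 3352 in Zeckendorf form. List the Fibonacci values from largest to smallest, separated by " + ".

subtract 2584 from 3352: 768 remains
subtract 610 from 768: 158 remains
subtract 144 from 158: 14 remains
subtract 13 from 14: 1 remains
subtract 1 from 1: 0 remains
So 3352 = 2584 + 610 + 144 + 13 + 1, with no two terms consecutive in the sequence.

2584 + 610 + 144 + 13 + 1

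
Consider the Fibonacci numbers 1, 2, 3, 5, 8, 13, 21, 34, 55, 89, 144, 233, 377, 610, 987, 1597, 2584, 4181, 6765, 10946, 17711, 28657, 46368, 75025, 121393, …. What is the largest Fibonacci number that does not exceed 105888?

75025 ≤ 105888 < 121393, so the largest Fibonacci number not exceeding 105888 is 75025.

75025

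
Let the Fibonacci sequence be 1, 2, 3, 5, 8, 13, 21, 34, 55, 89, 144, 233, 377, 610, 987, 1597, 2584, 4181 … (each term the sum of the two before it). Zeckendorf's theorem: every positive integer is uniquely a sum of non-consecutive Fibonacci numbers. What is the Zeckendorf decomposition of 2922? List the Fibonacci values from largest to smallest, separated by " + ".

Greedily peel off the largest Fibonacci term at each step:
2584 ≤ 2922 < 4181, so take 2584; remainder 338
233 ≤ 338 < 377, so take 233; remainder 105
89 ≤ 105 < 144, so take 89; remainder 16
13 ≤ 16 < 21, so take 13; remainder 3
3 ≤ 3 < 5, so take 3; remainder 0
So 2922 = 2584 + 233 + 89 + 13 + 3, with no two terms consecutive in the sequence.

2584 + 233 + 89 + 13 + 3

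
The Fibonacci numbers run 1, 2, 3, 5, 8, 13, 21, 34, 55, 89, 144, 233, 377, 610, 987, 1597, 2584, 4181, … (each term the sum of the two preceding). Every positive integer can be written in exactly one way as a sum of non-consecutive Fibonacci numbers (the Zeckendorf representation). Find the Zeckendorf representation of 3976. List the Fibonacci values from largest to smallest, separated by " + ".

Greedy algorithm:
largest Fibonacci ≤ 3976 is 2584; 3976 − 2584 = 1392
largest Fibonacci ≤ 1392 is 987; 1392 − 987 = 405
largest Fibonacci ≤ 405 is 377; 405 − 377 = 28
largest Fibonacci ≤ 28 is 21; 28 − 21 = 7
largest Fibonacci ≤ 7 is 5; 7 − 5 = 2
largest Fibonacci ≤ 2 is 2; 2 − 2 = 0
So 3976 = 2584 + 987 + 377 + 21 + 5 + 2, with no two terms consecutive in the sequence.

2584 + 987 + 377 + 21 + 5 + 2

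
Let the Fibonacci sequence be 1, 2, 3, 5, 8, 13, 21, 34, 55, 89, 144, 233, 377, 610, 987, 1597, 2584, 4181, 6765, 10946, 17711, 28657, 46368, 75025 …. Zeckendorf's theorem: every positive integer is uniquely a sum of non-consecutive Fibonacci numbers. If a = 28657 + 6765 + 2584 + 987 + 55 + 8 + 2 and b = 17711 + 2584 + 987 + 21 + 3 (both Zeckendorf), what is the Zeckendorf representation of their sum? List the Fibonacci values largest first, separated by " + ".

The two numbers are 39058 and 21306, so their sum is 60364.
subtract 46368 from 60364: 13996 remains
subtract 10946 from 13996: 3050 remains
subtract 2584 from 3050: 466 remains
subtract 377 from 466: 89 remains
subtract 89 from 89: 0 remains

46368 + 10946 + 2584 + 377 + 89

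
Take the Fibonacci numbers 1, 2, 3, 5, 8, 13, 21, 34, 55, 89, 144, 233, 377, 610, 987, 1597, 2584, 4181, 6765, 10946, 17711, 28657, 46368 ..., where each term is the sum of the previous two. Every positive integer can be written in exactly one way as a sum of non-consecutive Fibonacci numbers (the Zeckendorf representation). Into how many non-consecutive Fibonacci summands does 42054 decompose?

7

Greedy algorithm:
42054 − 28657 = 13397
13397 − 10946 = 2451
2451 − 1597 = 854
854 − 610 = 244
244 − 233 = 11
11 − 8 = 3
3 − 3 = 0
42054 = 28657 + 10946 + 1597 + 610 + 233 + 8 + 3, which has 7 terms.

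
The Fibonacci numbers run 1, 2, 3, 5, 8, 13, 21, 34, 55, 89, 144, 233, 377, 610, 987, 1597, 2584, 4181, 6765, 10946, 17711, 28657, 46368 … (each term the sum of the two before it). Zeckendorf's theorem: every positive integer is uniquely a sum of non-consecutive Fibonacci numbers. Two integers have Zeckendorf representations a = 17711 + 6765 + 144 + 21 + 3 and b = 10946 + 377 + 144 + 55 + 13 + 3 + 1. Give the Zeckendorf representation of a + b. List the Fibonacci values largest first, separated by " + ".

The two numbers are 24644 and 11539, so their sum is 36183.
Greedily peel off the largest Fibonacci term at each step:
28657 ≤ 36183 < 46368, so take 28657; remainder 7526
6765 ≤ 7526 < 10946, so take 6765; remainder 761
610 ≤ 761 < 987, so take 610; remainder 151
144 ≤ 151 < 233, so take 144; remainder 7
5 ≤ 7 < 8, so take 5; remainder 2
2 ≤ 2 < 3, so take 2; remainder 0

28657 + 6765 + 610 + 144 + 5 + 2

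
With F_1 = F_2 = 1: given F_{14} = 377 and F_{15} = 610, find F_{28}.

317811

By the doubling identity F_{2k} = F_k(2F_{k+1} − F_k): F_{28} = 377·(2·610 − 377) = 377·843 = 317811.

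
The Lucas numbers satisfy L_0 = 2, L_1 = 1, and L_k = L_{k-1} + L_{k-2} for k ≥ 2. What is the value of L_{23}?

Iterating the recurrence up to L_{19} = 9349 and L_{18} = 5778:
L_{20} = L_{19} + L_{18} = 9349 + 5778 = 15127
L_{21} = L_{20} + L_{19} = 15127 + 9349 = 24476
L_{22} = L_{21} + L_{20} = 24476 + 15127 = 39603
L_{23} = L_{22} + L_{21} = 39603 + 24476 = 64079

64079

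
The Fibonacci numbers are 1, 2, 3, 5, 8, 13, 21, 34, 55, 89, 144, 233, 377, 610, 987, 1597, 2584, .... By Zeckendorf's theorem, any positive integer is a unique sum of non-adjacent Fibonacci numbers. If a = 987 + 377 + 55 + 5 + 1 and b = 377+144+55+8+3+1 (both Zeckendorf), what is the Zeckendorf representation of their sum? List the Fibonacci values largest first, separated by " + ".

The two numbers are 1425 and 588, so their sum is 2013.
2013: greatest Fibonacci not exceeding it is 1597, leaving 416
416: greatest Fibonacci not exceeding it is 377, leaving 39
39: greatest Fibonacci not exceeding it is 34, leaving 5
5: greatest Fibonacci not exceeding it is 5, leaving 0

1597 + 377 + 34 + 5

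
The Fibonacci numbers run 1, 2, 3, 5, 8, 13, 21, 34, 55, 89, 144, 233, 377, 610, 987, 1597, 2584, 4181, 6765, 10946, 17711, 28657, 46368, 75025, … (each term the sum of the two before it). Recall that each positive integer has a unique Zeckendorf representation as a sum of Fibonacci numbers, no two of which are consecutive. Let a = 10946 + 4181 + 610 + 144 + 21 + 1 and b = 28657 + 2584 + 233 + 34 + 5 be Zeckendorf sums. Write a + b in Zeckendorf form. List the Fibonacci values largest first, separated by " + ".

46368 + 987 + 55 + 5 + 1

The two numbers are 15903 and 31513, so their sum is 47416.
Repeatedly subtract the largest Fibonacci number that fits:
46368 ≤ 47416 < 75025, so take 46368; remainder 1048
987 ≤ 1048 < 1597, so take 987; remainder 61
55 ≤ 61 < 89, so take 55; remainder 6
5 ≤ 6 < 8, so take 5; remainder 1
1 ≤ 1 < 2, so take 1; remainder 0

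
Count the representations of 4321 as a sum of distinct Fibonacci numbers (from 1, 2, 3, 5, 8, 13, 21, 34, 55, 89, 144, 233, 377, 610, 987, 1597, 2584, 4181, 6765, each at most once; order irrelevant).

4321 = 4181+89+34+13+3+1 = 4181+89+34+8+5+3+1 = 2584+1597+89+34+13+3+1 = 4181+89+21+13+8+5+3+1 = … (13 more), for 17 in all.

17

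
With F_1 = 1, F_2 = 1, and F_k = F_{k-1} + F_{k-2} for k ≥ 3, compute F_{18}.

2584

Iterating the recurrence up to F_{12} = 144 and F_{11} = 89:
F_{13} = F_{12} + F_{11} = 144 + 89 = 233
F_{14} = F_{13} + F_{12} = 233 + 144 = 377
F_{15} = F_{14} + F_{13} = 377 + 233 = 610
F_{16} = F_{15} + F_{14} = 610 + 377 = 987
F_{17} = F_{16} + F_{15} = 987 + 610 = 1597
F_{18} = F_{17} + F_{16} = 1597 + 987 = 2584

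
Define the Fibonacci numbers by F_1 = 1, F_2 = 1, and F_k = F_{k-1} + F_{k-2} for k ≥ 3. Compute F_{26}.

Iterating the recurrence up to F_{22} = 17711 and F_{21} = 10946:
F_{23} = F_{22} + F_{21} = 17711 + 10946 = 28657
F_{24} = F_{23} + F_{22} = 28657 + 17711 = 46368
F_{25} = F_{24} + F_{23} = 46368 + 28657 = 75025
F_{26} = F_{25} + F_{24} = 75025 + 46368 = 121393

121393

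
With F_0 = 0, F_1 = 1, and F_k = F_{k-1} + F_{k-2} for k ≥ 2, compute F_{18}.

2584

Iterating the recurrence up to F_{12} = 144 and F_{11} = 89:
F_{13} = F_{12} + F_{11} = 144 + 89 = 233
F_{14} = F_{13} + F_{12} = 233 + 144 = 377
F_{15} = F_{14} + F_{13} = 377 + 233 = 610
F_{16} = F_{15} + F_{14} = 610 + 377 = 987
F_{17} = F_{16} + F_{15} = 987 + 610 = 1597
F_{18} = F_{17} + F_{16} = 1597 + 987 = 2584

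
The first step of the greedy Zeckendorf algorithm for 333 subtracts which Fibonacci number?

233

233 ≤ 333 < 377, so the largest Fibonacci number not exceeding 333 is 233.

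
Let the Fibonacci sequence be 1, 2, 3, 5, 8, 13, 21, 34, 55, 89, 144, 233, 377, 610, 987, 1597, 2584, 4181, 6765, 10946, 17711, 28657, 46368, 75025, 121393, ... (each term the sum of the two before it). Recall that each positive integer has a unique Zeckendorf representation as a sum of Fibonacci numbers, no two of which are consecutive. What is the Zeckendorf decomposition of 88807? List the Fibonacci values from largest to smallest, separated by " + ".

75025 + 10946 + 2584 + 233 + 13 + 5 + 1

Repeatedly subtract the largest Fibonacci number that fits:
88807 − 75025 = 13782
13782 − 10946 = 2836
2836 − 2584 = 252
252 − 233 = 19
19 − 13 = 6
6 − 5 = 1
1 − 1 = 0
So 88807 = 75025 + 10946 + 2584 + 233 + 13 + 5 + 1, with no two terms consecutive in the sequence.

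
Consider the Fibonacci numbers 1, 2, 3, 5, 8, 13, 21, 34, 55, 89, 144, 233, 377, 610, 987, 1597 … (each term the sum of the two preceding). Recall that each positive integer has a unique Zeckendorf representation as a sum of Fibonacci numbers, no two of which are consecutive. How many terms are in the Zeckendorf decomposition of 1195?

5

Repeatedly subtract the largest Fibonacci number that fits:
take 987 (≤ 1195); 1195 − 987 = 208
take 144 (≤ 208); 208 − 144 = 64
take 55 (≤ 64); 64 − 55 = 9
take 8 (≤ 9); 9 − 8 = 1
take 1 (≤ 1); 1 − 1 = 0
1195 = 987 + 144 + 55 + 8 + 1, which has 5 terms.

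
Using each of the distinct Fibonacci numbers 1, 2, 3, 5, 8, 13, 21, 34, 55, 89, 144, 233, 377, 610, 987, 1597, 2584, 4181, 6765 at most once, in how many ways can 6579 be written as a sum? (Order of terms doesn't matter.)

Starting from the Zeckendorf form and repeatedly splitting a term F_k into F_{k−1} + F_{k−2} (when neither is already used) reaches every representation.
6579 = 4181+1597+610+144+34+13 = 4181+1597+610+144+34+8+5 = 4181+1597+610+89+55+34+13 = 4181+1597+377+233+144+34+13 = … (36 more), for 40 in all.

40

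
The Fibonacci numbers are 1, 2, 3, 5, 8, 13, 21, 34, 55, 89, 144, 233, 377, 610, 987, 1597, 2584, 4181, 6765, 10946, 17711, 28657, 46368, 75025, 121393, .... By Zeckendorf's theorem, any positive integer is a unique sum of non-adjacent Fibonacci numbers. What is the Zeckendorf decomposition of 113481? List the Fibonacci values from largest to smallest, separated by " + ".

largest Fibonacci ≤ 113481 is 75025; 113481 − 75025 = 38456
largest Fibonacci ≤ 38456 is 28657; 38456 − 28657 = 9799
largest Fibonacci ≤ 9799 is 6765; 9799 − 6765 = 3034
largest Fibonacci ≤ 3034 is 2584; 3034 − 2584 = 450
largest Fibonacci ≤ 450 is 377; 450 − 377 = 73
largest Fibonacci ≤ 73 is 55; 73 − 55 = 18
largest Fibonacci ≤ 18 is 13; 18 − 13 = 5
largest Fibonacci ≤ 5 is 5; 5 − 5 = 0
So 113481 = 75025 + 28657 + 6765 + 2584 + 377 + 55 + 13 + 5, with no two terms consecutive in the sequence.

75025 + 28657 + 6765 + 2584 + 377 + 55 + 13 + 5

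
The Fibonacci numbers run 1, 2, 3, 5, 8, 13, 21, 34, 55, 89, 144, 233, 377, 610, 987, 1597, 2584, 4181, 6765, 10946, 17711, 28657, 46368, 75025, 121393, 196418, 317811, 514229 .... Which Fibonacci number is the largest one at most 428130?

317811 ≤ 428130 < 514229, so the largest Fibonacci number not exceeding 428130 is 317811.

317811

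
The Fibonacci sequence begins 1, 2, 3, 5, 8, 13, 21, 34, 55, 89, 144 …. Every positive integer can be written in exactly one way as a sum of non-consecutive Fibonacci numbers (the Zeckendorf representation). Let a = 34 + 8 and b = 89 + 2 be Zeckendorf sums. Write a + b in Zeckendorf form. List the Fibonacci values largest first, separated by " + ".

89 + 34 + 8 + 2

The two numbers are 42 and 91, so their sum is 133.
Repeatedly subtract the largest Fibonacci number that fits:
take 89 (≤ 133); 133 − 89 = 44
take 34 (≤ 44); 44 − 34 = 10
take 8 (≤ 10); 10 − 8 = 2
take 2 (≤ 2); 2 − 2 = 0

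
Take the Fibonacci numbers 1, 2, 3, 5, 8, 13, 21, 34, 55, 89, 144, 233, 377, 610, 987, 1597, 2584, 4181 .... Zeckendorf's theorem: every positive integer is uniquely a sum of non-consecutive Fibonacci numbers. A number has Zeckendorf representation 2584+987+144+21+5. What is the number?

2584+987+144+21+5 = 3741.

3741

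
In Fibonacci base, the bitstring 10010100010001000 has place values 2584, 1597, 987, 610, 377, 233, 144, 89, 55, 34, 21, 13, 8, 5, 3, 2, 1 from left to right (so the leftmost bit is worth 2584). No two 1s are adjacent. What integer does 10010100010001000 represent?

3466

Summing the place values of the 1 bits: 2584 + 610 + 233 + 34 + 5 = 3466.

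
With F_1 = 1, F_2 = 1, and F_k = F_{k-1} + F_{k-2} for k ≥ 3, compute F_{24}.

Iterating the recurrence up to F_{18} = 2584 and F_{17} = 1597:
F_{19} = F_{18} + F_{17} = 2584 + 1597 = 4181
F_{20} = F_{19} + F_{18} = 4181 + 2584 = 6765
F_{21} = F_{20} + F_{19} = 6765 + 4181 = 10946
F_{22} = F_{21} + F_{20} = 10946 + 6765 = 17711
F_{23} = F_{22} + F_{21} = 17711 + 10946 = 28657
F_{24} = F_{23} + F_{22} = 28657 + 17711 = 46368

46368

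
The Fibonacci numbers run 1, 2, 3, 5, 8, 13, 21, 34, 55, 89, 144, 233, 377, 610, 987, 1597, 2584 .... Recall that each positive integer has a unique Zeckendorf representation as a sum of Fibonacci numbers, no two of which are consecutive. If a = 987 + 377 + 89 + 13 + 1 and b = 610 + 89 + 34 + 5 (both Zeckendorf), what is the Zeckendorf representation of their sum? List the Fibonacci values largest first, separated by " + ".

1597 + 377 + 144 + 55 + 21 + 8 + 3

The two numbers are 1467 and 738, so their sum is 2205.
Greedily peel off the largest Fibonacci term at each step:
subtract 1597 from 2205: 608 remains
subtract 377 from 608: 231 remains
subtract 144 from 231: 87 remains
subtract 55 from 87: 32 remains
subtract 21 from 32: 11 remains
subtract 8 from 11: 3 remains
subtract 3 from 3: 0 remains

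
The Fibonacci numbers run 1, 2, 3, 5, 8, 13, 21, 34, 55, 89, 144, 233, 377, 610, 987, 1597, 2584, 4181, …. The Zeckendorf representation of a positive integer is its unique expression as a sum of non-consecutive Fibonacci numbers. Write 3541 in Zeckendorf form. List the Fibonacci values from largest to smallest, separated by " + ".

Repeatedly subtract the largest Fibonacci number that fits:
largest Fibonacci ≤ 3541 is 2584; 3541 − 2584 = 957
largest Fibonacci ≤ 957 is 610; 957 − 610 = 347
largest Fibonacci ≤ 347 is 233; 347 − 233 = 114
largest Fibonacci ≤ 114 is 89; 114 − 89 = 25
largest Fibonacci ≤ 25 is 21; 25 − 21 = 4
largest Fibonacci ≤ 4 is 3; 4 − 3 = 1
largest Fibonacci ≤ 1 is 1; 1 − 1 = 0
So 3541 = 2584 + 610 + 233 + 89 + 21 + 3 + 1, with no two terms consecutive in the sequence.

2584 + 610 + 233 + 89 + 21 + 3 + 1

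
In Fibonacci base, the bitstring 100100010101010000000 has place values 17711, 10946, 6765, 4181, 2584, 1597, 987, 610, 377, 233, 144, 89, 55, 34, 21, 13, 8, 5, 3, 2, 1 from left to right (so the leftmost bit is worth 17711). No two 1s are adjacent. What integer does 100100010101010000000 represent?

Summing the place values of the 1 bits: 17711 + 4181 + 610 + 233 + 89 + 34 = 22858.

22858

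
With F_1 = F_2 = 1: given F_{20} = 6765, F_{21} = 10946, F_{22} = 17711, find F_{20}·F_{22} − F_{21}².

6765·17711 − 10946² = 119814915 − 119814916 = -1. (Cassini's identity: F_{k−1}F_{k+1} − F_k² = (−1)^k.)

-1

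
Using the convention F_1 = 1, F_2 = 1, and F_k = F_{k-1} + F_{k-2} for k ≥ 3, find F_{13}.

233

Iterating the recurrence up to F_{7} = 13 and F_{6} = 8:
F_{8} = F_{7} + F_{6} = 13 + 8 = 21
F_{9} = F_{8} + F_{7} = 21 + 13 = 34
F_{10} = F_{9} + F_{8} = 34 + 21 = 55
F_{11} = F_{10} + F_{9} = 55 + 34 = 89
F_{12} = F_{11} + F_{10} = 89 + 55 = 144
F_{13} = F_{12} + F_{11} = 144 + 89 = 233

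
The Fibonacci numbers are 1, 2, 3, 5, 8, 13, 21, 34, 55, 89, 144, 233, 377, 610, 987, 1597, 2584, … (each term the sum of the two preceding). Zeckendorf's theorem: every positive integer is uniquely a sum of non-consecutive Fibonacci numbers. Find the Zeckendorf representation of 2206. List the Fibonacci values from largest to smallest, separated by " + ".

Greedily peel off the largest Fibonacci term at each step:
2206 − 1597 = 609
609 − 377 = 232
232 − 144 = 88
88 − 55 = 33
33 − 21 = 12
12 − 8 = 4
4 − 3 = 1
1 − 1 = 0
So 2206 = 1597 + 377 + 144 + 55 + 21 + 8 + 3 + 1, with no two terms consecutive in the sequence.

1597 + 377 + 144 + 55 + 21 + 8 + 3 + 1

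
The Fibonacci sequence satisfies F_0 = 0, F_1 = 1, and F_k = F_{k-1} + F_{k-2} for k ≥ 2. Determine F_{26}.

121393

Iterating the recurrence up to F_{22} = 17711 and F_{21} = 10946:
F_{23} = F_{22} + F_{21} = 17711 + 10946 = 28657
F_{24} = F_{23} + F_{22} = 28657 + 17711 = 46368
F_{25} = F_{24} + F_{23} = 46368 + 28657 = 75025
F_{26} = F_{25} + F_{24} = 75025 + 46368 = 121393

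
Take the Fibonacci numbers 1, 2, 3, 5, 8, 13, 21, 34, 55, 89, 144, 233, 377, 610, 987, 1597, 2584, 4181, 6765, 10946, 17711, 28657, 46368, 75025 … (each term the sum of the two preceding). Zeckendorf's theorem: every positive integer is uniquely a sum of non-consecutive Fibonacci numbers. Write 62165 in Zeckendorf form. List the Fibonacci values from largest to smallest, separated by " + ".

62165: greatest Fibonacci not exceeding it is 46368, leaving 15797
15797: greatest Fibonacci not exceeding it is 10946, leaving 4851
4851: greatest Fibonacci not exceeding it is 4181, leaving 670
670: greatest Fibonacci not exceeding it is 610, leaving 60
60: greatest Fibonacci not exceeding it is 55, leaving 5
5: greatest Fibonacci not exceeding it is 5, leaving 0
So 62165 = 46368 + 10946 + 4181 + 610 + 55 + 5, with no two terms consecutive in the sequence.

46368 + 10946 + 4181 + 610 + 55 + 5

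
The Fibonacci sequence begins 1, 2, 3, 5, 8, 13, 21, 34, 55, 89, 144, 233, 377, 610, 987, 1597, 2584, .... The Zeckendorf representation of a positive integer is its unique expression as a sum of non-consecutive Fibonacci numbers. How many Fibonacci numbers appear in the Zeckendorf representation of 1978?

Greedily peel off the largest Fibonacci term at each step:
1978: greatest Fibonacci not exceeding it is 1597, leaving 381
381: greatest Fibonacci not exceeding it is 377, leaving 4
4: greatest Fibonacci not exceeding it is 3, leaving 1
1: greatest Fibonacci not exceeding it is 1, leaving 0
1978 = 1597 + 377 + 3 + 1, which has 4 terms.

4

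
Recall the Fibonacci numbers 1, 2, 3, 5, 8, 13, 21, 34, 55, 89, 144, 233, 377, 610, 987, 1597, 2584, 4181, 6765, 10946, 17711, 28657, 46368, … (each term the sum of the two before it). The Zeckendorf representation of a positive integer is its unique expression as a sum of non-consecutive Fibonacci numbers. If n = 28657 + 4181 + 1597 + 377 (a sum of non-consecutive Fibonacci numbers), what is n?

28657 + 4181 + 1597 + 377 = 34812.

34812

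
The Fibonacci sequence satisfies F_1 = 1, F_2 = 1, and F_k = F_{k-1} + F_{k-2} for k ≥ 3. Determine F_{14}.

Iterating the recurrence up to F_{8} = 21 and F_{7} = 13:
F_{9} = F_{8} + F_{7} = 21 + 13 = 34
F_{10} = F_{9} + F_{8} = 34 + 21 = 55
F_{11} = F_{10} + F_{9} = 55 + 34 = 89
F_{12} = F_{11} + F_{10} = 89 + 55 = 144
F_{13} = F_{12} + F_{11} = 144 + 89 = 233
F_{14} = F_{13} + F_{12} = 233 + 144 = 377

377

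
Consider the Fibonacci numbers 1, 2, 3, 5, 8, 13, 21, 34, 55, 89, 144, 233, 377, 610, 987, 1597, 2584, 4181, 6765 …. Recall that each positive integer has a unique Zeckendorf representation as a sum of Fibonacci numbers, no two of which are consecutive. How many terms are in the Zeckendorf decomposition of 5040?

5040 − 4181 = 859
859 − 610 = 249
249 − 233 = 16
16 − 13 = 3
3 − 3 = 0
5040 = 4181 + 610 + 233 + 13 + 3, which has 5 terms.

5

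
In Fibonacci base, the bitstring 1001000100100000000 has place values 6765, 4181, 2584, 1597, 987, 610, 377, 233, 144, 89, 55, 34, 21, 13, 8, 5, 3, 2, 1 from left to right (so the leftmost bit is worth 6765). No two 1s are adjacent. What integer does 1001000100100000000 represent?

8650

Summing the place values of the 1 bits: 6765 + 1597 + 233 + 55 = 8650.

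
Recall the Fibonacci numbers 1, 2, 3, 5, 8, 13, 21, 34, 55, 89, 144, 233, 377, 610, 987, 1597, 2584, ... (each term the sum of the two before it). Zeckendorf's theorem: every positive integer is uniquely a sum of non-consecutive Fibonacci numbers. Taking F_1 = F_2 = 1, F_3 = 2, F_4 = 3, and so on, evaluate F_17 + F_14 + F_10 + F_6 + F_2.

2038

F_17 + F_14 + F_10 + F_6 + F_2 = 1597 + 377 + 55 + 8 + 1 = 2038.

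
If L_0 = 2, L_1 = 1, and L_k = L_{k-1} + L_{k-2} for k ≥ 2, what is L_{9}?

76

Iterating the recurrence up to L_{2} = 3 and L_{1} = 1:
L_{3} = L_{2} + L_{1} = 3 + 1 = 4
L_{4} = L_{3} + L_{2} = 4 + 3 = 7
L_{5} = L_{4} + L_{3} = 7 + 4 = 11
L_{6} = L_{5} + L_{4} = 11 + 7 = 18
L_{7} = L_{6} + L_{5} = 18 + 11 = 29
L_{8} = L_{7} + L_{6} = 29 + 18 = 47
L_{9} = L_{8} + L_{7} = 47 + 29 = 76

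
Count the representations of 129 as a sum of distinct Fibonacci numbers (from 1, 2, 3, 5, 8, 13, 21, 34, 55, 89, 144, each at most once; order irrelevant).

8

Each representation comes from the Zeckendorf form by replacing some F_k with F_{k−1} + F_{k−2} where possible.
129 = 89+34+5+1 = 89+34+3+2+1 = 89+21+13+5+1 = … (5 more), for 8 in all.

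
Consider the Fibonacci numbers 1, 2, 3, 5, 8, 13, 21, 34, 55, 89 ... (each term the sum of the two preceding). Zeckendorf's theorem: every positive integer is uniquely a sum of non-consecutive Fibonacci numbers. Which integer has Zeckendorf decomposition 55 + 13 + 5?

73

55 + 13 + 5 = 73.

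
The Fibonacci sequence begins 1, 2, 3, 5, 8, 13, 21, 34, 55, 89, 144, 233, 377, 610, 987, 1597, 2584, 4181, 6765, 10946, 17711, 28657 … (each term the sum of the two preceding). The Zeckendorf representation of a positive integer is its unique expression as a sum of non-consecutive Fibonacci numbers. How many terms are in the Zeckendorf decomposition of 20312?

5

Repeatedly subtract the largest Fibonacci number that fits:
largest Fibonacci ≤ 20312 is 17711; 20312 − 17711 = 2601
largest Fibonacci ≤ 2601 is 2584; 2601 − 2584 = 17
largest Fibonacci ≤ 17 is 13; 17 − 13 = 4
largest Fibonacci ≤ 4 is 3; 4 − 3 = 1
largest Fibonacci ≤ 1 is 1; 1 − 1 = 0
20312 = 17711 + 2584 + 13 + 3 + 1, which has 5 terms.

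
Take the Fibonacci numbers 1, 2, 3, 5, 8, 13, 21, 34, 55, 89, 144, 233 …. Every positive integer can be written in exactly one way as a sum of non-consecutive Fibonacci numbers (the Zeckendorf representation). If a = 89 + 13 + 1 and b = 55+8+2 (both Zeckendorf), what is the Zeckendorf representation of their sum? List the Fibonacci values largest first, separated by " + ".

The two numbers are 103 and 65, so their sum is 168.
subtract 144 from 168: 24 remains
subtract 21 from 24: 3 remains
subtract 3 from 3: 0 remains

144 + 21 + 3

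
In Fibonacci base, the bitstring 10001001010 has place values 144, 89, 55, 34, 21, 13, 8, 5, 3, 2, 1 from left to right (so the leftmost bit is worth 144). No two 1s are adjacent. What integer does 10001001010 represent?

Summing the place values of the 1 bits: 144 + 21 + 5 + 2 = 172.

172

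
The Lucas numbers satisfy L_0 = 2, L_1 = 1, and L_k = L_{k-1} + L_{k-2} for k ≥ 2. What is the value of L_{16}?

Iterating the recurrence up to L_{12} = 322 and L_{11} = 199:
L_{13} = L_{12} + L_{11} = 322 + 199 = 521
L_{14} = L_{13} + L_{12} = 521 + 322 = 843
L_{15} = L_{14} + L_{13} = 843 + 521 = 1364
L_{16} = L_{15} + L_{14} = 1364 + 843 = 2207

2207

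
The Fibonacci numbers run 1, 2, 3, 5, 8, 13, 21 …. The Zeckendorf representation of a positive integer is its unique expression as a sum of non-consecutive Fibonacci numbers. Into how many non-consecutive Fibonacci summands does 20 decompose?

3

Greedy algorithm:
largest Fibonacci ≤ 20 is 13; 20 − 13 = 7
largest Fibonacci ≤ 7 is 5; 7 − 5 = 2
largest Fibonacci ≤ 2 is 2; 2 − 2 = 0
20 = 13 + 5 + 2, which has 3 terms.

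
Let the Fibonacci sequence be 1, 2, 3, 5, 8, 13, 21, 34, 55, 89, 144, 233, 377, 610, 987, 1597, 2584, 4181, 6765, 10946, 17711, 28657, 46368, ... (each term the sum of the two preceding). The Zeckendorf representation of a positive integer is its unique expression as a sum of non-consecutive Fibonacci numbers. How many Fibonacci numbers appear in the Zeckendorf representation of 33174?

subtract 28657 from 33174: 4517 remains
subtract 4181 from 4517: 336 remains
subtract 233 from 336: 103 remains
subtract 89 from 103: 14 remains
subtract 13 from 14: 1 remains
subtract 1 from 1: 0 remains
33174 = 28657 + 4181 + 233 + 89 + 13 + 1, which has 6 terms.

6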